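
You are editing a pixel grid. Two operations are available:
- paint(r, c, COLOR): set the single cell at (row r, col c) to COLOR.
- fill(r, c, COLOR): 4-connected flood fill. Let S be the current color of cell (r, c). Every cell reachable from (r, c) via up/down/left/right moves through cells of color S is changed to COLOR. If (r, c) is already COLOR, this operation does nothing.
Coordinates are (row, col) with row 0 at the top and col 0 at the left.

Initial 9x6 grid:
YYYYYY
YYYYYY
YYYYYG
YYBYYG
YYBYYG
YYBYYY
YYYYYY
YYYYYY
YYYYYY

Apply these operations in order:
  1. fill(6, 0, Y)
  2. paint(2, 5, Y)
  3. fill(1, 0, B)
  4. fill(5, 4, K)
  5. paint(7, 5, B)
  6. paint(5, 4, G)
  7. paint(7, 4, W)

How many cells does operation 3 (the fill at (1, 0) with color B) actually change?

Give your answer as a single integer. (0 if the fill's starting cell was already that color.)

Answer: 49

Derivation:
After op 1 fill(6,0,Y) [0 cells changed]:
YYYYYY
YYYYYY
YYYYYG
YYBYYG
YYBYYG
YYBYYY
YYYYYY
YYYYYY
YYYYYY
After op 2 paint(2,5,Y):
YYYYYY
YYYYYY
YYYYYY
YYBYYG
YYBYYG
YYBYYY
YYYYYY
YYYYYY
YYYYYY
After op 3 fill(1,0,B) [49 cells changed]:
BBBBBB
BBBBBB
BBBBBB
BBBBBG
BBBBBG
BBBBBB
BBBBBB
BBBBBB
BBBBBB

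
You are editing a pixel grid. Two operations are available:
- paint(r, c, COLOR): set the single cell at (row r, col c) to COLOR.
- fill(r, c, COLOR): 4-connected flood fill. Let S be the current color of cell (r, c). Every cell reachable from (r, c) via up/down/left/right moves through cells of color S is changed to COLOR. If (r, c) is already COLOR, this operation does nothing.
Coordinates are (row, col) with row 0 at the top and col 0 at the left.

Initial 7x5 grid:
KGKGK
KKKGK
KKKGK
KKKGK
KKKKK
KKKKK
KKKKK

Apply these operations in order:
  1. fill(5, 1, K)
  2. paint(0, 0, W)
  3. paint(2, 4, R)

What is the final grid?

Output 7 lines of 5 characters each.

After op 1 fill(5,1,K) [0 cells changed]:
KGKGK
KKKGK
KKKGK
KKKGK
KKKKK
KKKKK
KKKKK
After op 2 paint(0,0,W):
WGKGK
KKKGK
KKKGK
KKKGK
KKKKK
KKKKK
KKKKK
After op 3 paint(2,4,R):
WGKGK
KKKGK
KKKGR
KKKGK
KKKKK
KKKKK
KKKKK

Answer: WGKGK
KKKGK
KKKGR
KKKGK
KKKKK
KKKKK
KKKKK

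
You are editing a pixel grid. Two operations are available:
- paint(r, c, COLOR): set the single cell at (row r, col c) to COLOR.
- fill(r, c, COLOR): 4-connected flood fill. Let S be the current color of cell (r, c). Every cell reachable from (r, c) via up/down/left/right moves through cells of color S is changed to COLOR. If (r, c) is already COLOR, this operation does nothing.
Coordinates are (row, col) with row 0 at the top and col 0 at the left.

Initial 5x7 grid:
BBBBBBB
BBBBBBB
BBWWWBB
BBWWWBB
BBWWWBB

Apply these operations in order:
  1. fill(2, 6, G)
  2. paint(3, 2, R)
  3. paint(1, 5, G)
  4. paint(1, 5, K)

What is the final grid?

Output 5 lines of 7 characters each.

After op 1 fill(2,6,G) [26 cells changed]:
GGGGGGG
GGGGGGG
GGWWWGG
GGWWWGG
GGWWWGG
After op 2 paint(3,2,R):
GGGGGGG
GGGGGGG
GGWWWGG
GGRWWGG
GGWWWGG
After op 3 paint(1,5,G):
GGGGGGG
GGGGGGG
GGWWWGG
GGRWWGG
GGWWWGG
After op 4 paint(1,5,K):
GGGGGGG
GGGGGKG
GGWWWGG
GGRWWGG
GGWWWGG

Answer: GGGGGGG
GGGGGKG
GGWWWGG
GGRWWGG
GGWWWGG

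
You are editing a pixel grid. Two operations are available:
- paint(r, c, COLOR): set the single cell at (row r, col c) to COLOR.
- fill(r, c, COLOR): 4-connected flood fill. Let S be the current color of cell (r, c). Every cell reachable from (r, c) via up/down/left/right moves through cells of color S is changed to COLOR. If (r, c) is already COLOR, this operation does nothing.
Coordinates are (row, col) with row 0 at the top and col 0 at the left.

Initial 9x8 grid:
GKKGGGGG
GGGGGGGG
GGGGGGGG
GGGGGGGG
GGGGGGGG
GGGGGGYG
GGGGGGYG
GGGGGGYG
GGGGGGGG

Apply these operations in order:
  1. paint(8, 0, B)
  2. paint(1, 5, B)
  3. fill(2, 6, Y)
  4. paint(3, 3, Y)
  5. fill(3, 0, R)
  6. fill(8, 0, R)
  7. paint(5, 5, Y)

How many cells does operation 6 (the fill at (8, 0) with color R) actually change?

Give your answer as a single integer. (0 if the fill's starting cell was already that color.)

After op 1 paint(8,0,B):
GKKGGGGG
GGGGGGGG
GGGGGGGG
GGGGGGGG
GGGGGGGG
GGGGGGYG
GGGGGGYG
GGGGGGYG
BGGGGGGG
After op 2 paint(1,5,B):
GKKGGGGG
GGGGGBGG
GGGGGGGG
GGGGGGGG
GGGGGGGG
GGGGGGYG
GGGGGGYG
GGGGGGYG
BGGGGGGG
After op 3 fill(2,6,Y) [65 cells changed]:
YKKYYYYY
YYYYYBYY
YYYYYYYY
YYYYYYYY
YYYYYYYY
YYYYYYYY
YYYYYYYY
YYYYYYYY
BYYYYYYY
After op 4 paint(3,3,Y):
YKKYYYYY
YYYYYBYY
YYYYYYYY
YYYYYYYY
YYYYYYYY
YYYYYYYY
YYYYYYYY
YYYYYYYY
BYYYYYYY
After op 5 fill(3,0,R) [68 cells changed]:
RKKRRRRR
RRRRRBRR
RRRRRRRR
RRRRRRRR
RRRRRRRR
RRRRRRRR
RRRRRRRR
RRRRRRRR
BRRRRRRR
After op 6 fill(8,0,R) [1 cells changed]:
RKKRRRRR
RRRRRBRR
RRRRRRRR
RRRRRRRR
RRRRRRRR
RRRRRRRR
RRRRRRRR
RRRRRRRR
RRRRRRRR

Answer: 1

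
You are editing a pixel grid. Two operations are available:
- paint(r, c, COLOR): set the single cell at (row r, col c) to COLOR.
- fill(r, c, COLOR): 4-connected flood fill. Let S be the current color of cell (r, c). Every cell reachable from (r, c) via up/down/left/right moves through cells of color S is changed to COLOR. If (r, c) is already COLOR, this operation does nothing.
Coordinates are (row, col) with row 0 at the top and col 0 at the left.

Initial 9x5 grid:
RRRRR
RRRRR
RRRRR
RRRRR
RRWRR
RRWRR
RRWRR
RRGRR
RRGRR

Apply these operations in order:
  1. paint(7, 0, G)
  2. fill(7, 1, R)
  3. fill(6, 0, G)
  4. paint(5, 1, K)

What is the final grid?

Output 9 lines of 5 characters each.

After op 1 paint(7,0,G):
RRRRR
RRRRR
RRRRR
RRRRR
RRWRR
RRWRR
RRWRR
GRGRR
RRGRR
After op 2 fill(7,1,R) [0 cells changed]:
RRRRR
RRRRR
RRRRR
RRRRR
RRWRR
RRWRR
RRWRR
GRGRR
RRGRR
After op 3 fill(6,0,G) [39 cells changed]:
GGGGG
GGGGG
GGGGG
GGGGG
GGWGG
GGWGG
GGWGG
GGGGG
GGGGG
After op 4 paint(5,1,K):
GGGGG
GGGGG
GGGGG
GGGGG
GGWGG
GKWGG
GGWGG
GGGGG
GGGGG

Answer: GGGGG
GGGGG
GGGGG
GGGGG
GGWGG
GKWGG
GGWGG
GGGGG
GGGGG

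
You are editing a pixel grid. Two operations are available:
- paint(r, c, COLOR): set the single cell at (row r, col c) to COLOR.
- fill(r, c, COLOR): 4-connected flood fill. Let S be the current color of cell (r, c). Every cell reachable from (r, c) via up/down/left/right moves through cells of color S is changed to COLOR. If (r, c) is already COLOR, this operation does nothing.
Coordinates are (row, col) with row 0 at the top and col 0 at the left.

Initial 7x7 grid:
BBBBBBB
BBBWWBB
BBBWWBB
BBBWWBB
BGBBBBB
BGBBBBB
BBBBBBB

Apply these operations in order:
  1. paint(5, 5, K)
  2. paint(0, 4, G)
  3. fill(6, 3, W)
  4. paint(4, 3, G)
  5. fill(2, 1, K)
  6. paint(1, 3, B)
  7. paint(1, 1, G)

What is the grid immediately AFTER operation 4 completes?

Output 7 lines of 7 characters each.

Answer: WWWWGWW
WWWWWWW
WWWWWWW
WWWWWWW
WGWGWWW
WGWWWKW
WWWWWWW

Derivation:
After op 1 paint(5,5,K):
BBBBBBB
BBBWWBB
BBBWWBB
BBBWWBB
BGBBBBB
BGBBBKB
BBBBBBB
After op 2 paint(0,4,G):
BBBBGBB
BBBWWBB
BBBWWBB
BBBWWBB
BGBBBBB
BGBBBKB
BBBBBBB
After op 3 fill(6,3,W) [39 cells changed]:
WWWWGWW
WWWWWWW
WWWWWWW
WWWWWWW
WGWWWWW
WGWWWKW
WWWWWWW
After op 4 paint(4,3,G):
WWWWGWW
WWWWWWW
WWWWWWW
WWWWWWW
WGWGWWW
WGWWWKW
WWWWWWW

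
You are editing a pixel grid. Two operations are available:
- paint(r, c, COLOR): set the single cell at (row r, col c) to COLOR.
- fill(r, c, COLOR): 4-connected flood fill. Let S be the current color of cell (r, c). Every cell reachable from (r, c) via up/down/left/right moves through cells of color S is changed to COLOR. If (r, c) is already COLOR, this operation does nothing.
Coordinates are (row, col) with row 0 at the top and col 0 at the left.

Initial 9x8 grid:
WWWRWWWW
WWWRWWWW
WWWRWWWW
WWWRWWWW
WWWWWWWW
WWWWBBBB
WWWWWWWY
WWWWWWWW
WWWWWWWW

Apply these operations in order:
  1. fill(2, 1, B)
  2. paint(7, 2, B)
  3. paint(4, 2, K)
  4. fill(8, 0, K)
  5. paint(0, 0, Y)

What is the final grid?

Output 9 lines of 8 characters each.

Answer: YKKRKKKK
KKKRKKKK
KKKRKKKK
KKKRKKKK
KKKKKKKK
KKKKKKKK
KKKKKKKY
KKKKKKKK
KKKKKKKK

Derivation:
After op 1 fill(2,1,B) [63 cells changed]:
BBBRBBBB
BBBRBBBB
BBBRBBBB
BBBRBBBB
BBBBBBBB
BBBBBBBB
BBBBBBBY
BBBBBBBB
BBBBBBBB
After op 2 paint(7,2,B):
BBBRBBBB
BBBRBBBB
BBBRBBBB
BBBRBBBB
BBBBBBBB
BBBBBBBB
BBBBBBBY
BBBBBBBB
BBBBBBBB
After op 3 paint(4,2,K):
BBBRBBBB
BBBRBBBB
BBBRBBBB
BBBRBBBB
BBKBBBBB
BBBBBBBB
BBBBBBBY
BBBBBBBB
BBBBBBBB
After op 4 fill(8,0,K) [66 cells changed]:
KKKRKKKK
KKKRKKKK
KKKRKKKK
KKKRKKKK
KKKKKKKK
KKKKKKKK
KKKKKKKY
KKKKKKKK
KKKKKKKK
After op 5 paint(0,0,Y):
YKKRKKKK
KKKRKKKK
KKKRKKKK
KKKRKKKK
KKKKKKKK
KKKKKKKK
KKKKKKKY
KKKKKKKK
KKKKKKKK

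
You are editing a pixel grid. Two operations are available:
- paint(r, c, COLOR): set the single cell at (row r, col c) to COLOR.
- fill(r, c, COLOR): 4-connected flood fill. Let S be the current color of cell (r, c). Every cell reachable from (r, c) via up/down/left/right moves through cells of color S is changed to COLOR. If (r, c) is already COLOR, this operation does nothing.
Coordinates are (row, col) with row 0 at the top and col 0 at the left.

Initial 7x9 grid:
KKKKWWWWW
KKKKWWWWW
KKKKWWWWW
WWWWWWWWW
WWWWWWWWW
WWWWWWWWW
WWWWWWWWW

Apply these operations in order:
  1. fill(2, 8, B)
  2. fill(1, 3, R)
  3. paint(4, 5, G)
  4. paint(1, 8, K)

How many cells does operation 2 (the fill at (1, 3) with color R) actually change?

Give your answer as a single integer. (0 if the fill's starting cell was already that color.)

Answer: 12

Derivation:
After op 1 fill(2,8,B) [51 cells changed]:
KKKKBBBBB
KKKKBBBBB
KKKKBBBBB
BBBBBBBBB
BBBBBBBBB
BBBBBBBBB
BBBBBBBBB
After op 2 fill(1,3,R) [12 cells changed]:
RRRRBBBBB
RRRRBBBBB
RRRRBBBBB
BBBBBBBBB
BBBBBBBBB
BBBBBBBBB
BBBBBBBBB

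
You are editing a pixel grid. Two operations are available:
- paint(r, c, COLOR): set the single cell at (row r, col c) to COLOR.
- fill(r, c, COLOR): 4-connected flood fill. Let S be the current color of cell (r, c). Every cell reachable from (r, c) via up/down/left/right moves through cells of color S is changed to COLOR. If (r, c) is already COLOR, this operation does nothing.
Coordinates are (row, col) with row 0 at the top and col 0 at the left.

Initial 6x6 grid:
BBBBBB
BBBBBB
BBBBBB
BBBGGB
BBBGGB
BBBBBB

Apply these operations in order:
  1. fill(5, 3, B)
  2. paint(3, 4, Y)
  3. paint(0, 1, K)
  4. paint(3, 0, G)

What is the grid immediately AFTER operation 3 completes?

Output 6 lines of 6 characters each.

After op 1 fill(5,3,B) [0 cells changed]:
BBBBBB
BBBBBB
BBBBBB
BBBGGB
BBBGGB
BBBBBB
After op 2 paint(3,4,Y):
BBBBBB
BBBBBB
BBBBBB
BBBGYB
BBBGGB
BBBBBB
After op 3 paint(0,1,K):
BKBBBB
BBBBBB
BBBBBB
BBBGYB
BBBGGB
BBBBBB

Answer: BKBBBB
BBBBBB
BBBBBB
BBBGYB
BBBGGB
BBBBBB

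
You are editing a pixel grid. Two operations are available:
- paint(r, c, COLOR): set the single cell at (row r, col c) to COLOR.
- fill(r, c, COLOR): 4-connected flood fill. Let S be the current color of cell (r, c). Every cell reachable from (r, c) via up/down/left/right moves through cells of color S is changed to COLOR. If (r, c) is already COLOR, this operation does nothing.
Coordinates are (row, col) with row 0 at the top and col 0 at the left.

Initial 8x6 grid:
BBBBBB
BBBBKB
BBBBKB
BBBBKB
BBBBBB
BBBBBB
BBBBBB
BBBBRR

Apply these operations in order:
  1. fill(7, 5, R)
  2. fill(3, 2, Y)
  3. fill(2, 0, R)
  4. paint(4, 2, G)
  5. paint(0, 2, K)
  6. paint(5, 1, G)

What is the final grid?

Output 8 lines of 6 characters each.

After op 1 fill(7,5,R) [0 cells changed]:
BBBBBB
BBBBKB
BBBBKB
BBBBKB
BBBBBB
BBBBBB
BBBBBB
BBBBRR
After op 2 fill(3,2,Y) [43 cells changed]:
YYYYYY
YYYYKY
YYYYKY
YYYYKY
YYYYYY
YYYYYY
YYYYYY
YYYYRR
After op 3 fill(2,0,R) [43 cells changed]:
RRRRRR
RRRRKR
RRRRKR
RRRRKR
RRRRRR
RRRRRR
RRRRRR
RRRRRR
After op 4 paint(4,2,G):
RRRRRR
RRRRKR
RRRRKR
RRRRKR
RRGRRR
RRRRRR
RRRRRR
RRRRRR
After op 5 paint(0,2,K):
RRKRRR
RRRRKR
RRRRKR
RRRRKR
RRGRRR
RRRRRR
RRRRRR
RRRRRR
After op 6 paint(5,1,G):
RRKRRR
RRRRKR
RRRRKR
RRRRKR
RRGRRR
RGRRRR
RRRRRR
RRRRRR

Answer: RRKRRR
RRRRKR
RRRRKR
RRRRKR
RRGRRR
RGRRRR
RRRRRR
RRRRRR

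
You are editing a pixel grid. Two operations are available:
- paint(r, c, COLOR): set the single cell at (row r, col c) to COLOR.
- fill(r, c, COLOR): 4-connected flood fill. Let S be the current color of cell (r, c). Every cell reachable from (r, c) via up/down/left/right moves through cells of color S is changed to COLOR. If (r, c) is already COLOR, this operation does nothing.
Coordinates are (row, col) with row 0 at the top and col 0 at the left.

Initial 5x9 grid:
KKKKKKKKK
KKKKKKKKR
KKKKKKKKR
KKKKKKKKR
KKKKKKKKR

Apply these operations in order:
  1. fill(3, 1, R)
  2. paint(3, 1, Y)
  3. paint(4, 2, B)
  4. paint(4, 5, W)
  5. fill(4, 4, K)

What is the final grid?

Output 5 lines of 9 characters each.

Answer: KKKKKKKKK
KKKKKKKKK
KKKKKKKKK
KYKKKKKKK
KKBKKWKKK

Derivation:
After op 1 fill(3,1,R) [41 cells changed]:
RRRRRRRRR
RRRRRRRRR
RRRRRRRRR
RRRRRRRRR
RRRRRRRRR
After op 2 paint(3,1,Y):
RRRRRRRRR
RRRRRRRRR
RRRRRRRRR
RYRRRRRRR
RRRRRRRRR
After op 3 paint(4,2,B):
RRRRRRRRR
RRRRRRRRR
RRRRRRRRR
RYRRRRRRR
RRBRRRRRR
After op 4 paint(4,5,W):
RRRRRRRRR
RRRRRRRRR
RRRRRRRRR
RYRRRRRRR
RRBRRWRRR
After op 5 fill(4,4,K) [42 cells changed]:
KKKKKKKKK
KKKKKKKKK
KKKKKKKKK
KYKKKKKKK
KKBKKWKKK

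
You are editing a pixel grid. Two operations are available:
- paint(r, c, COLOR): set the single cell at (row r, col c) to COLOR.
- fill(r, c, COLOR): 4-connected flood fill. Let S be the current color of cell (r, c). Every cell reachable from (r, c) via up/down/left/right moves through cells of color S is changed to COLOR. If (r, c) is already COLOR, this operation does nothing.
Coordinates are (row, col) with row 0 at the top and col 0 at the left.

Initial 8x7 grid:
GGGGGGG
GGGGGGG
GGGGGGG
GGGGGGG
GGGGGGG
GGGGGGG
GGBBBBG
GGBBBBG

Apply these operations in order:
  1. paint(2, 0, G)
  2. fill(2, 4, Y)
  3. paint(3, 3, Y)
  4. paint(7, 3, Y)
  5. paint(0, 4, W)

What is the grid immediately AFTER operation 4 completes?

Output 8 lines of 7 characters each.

Answer: YYYYYYY
YYYYYYY
YYYYYYY
YYYYYYY
YYYYYYY
YYYYYYY
YYBBBBY
YYBYBBY

Derivation:
After op 1 paint(2,0,G):
GGGGGGG
GGGGGGG
GGGGGGG
GGGGGGG
GGGGGGG
GGGGGGG
GGBBBBG
GGBBBBG
After op 2 fill(2,4,Y) [48 cells changed]:
YYYYYYY
YYYYYYY
YYYYYYY
YYYYYYY
YYYYYYY
YYYYYYY
YYBBBBY
YYBBBBY
After op 3 paint(3,3,Y):
YYYYYYY
YYYYYYY
YYYYYYY
YYYYYYY
YYYYYYY
YYYYYYY
YYBBBBY
YYBBBBY
After op 4 paint(7,3,Y):
YYYYYYY
YYYYYYY
YYYYYYY
YYYYYYY
YYYYYYY
YYYYYYY
YYBBBBY
YYBYBBY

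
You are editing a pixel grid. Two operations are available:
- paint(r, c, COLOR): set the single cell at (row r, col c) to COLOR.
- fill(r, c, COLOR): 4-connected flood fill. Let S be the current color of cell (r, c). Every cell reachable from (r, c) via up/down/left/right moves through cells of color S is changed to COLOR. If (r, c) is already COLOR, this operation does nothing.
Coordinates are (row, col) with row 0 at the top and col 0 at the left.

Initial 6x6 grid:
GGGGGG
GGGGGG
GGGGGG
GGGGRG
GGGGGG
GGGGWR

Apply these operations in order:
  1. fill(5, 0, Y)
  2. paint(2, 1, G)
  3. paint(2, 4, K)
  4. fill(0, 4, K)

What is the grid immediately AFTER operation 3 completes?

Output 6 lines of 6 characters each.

After op 1 fill(5,0,Y) [33 cells changed]:
YYYYYY
YYYYYY
YYYYYY
YYYYRY
YYYYYY
YYYYWR
After op 2 paint(2,1,G):
YYYYYY
YYYYYY
YGYYYY
YYYYRY
YYYYYY
YYYYWR
After op 3 paint(2,4,K):
YYYYYY
YYYYYY
YGYYKY
YYYYRY
YYYYYY
YYYYWR

Answer: YYYYYY
YYYYYY
YGYYKY
YYYYRY
YYYYYY
YYYYWR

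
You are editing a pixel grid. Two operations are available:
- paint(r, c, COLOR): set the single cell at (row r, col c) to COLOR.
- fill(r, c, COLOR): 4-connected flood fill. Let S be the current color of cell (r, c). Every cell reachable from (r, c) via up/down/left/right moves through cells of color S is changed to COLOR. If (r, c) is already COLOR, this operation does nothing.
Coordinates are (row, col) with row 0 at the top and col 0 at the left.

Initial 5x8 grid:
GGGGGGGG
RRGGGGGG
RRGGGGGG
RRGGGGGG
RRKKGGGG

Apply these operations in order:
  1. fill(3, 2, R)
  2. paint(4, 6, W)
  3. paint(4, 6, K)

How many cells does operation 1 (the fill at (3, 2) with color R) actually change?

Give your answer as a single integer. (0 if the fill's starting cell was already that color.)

After op 1 fill(3,2,R) [30 cells changed]:
RRRRRRRR
RRRRRRRR
RRRRRRRR
RRRRRRRR
RRKKRRRR

Answer: 30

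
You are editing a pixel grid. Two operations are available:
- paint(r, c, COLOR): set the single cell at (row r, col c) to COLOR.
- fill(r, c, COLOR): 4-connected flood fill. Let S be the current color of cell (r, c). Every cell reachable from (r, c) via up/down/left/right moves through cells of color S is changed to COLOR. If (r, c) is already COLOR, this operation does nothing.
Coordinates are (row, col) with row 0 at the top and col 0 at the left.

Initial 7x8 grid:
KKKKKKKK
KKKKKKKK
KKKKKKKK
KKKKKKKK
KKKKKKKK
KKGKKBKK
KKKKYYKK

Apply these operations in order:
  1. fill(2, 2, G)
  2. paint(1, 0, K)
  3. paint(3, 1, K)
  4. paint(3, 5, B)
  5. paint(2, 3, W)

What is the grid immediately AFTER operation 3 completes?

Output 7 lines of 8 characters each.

Answer: GGGGGGGG
KGGGGGGG
GGGGGGGG
GKGGGGGG
GGGGGGGG
GGGGGBGG
GGGGYYGG

Derivation:
After op 1 fill(2,2,G) [52 cells changed]:
GGGGGGGG
GGGGGGGG
GGGGGGGG
GGGGGGGG
GGGGGGGG
GGGGGBGG
GGGGYYGG
After op 2 paint(1,0,K):
GGGGGGGG
KGGGGGGG
GGGGGGGG
GGGGGGGG
GGGGGGGG
GGGGGBGG
GGGGYYGG
After op 3 paint(3,1,K):
GGGGGGGG
KGGGGGGG
GGGGGGGG
GKGGGGGG
GGGGGGGG
GGGGGBGG
GGGGYYGG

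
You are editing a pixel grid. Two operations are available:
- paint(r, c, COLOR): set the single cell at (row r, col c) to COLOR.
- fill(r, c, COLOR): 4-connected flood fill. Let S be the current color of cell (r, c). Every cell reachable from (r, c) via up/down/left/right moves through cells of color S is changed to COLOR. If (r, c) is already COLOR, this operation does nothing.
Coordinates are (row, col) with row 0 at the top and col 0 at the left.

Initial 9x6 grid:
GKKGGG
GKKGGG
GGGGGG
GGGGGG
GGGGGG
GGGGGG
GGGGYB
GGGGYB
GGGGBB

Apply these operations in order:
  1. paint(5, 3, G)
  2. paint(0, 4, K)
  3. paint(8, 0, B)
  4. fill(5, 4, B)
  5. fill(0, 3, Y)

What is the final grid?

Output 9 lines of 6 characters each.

Answer: YKKYKY
YKKYYY
YYYYYY
YYYYYY
YYYYYY
YYYYYY
YYYYYY
YYYYYY
YYYYYY

Derivation:
After op 1 paint(5,3,G):
GKKGGG
GKKGGG
GGGGGG
GGGGGG
GGGGGG
GGGGGG
GGGGYB
GGGGYB
GGGGBB
After op 2 paint(0,4,K):
GKKGKG
GKKGGG
GGGGGG
GGGGGG
GGGGGG
GGGGGG
GGGGYB
GGGGYB
GGGGBB
After op 3 paint(8,0,B):
GKKGKG
GKKGGG
GGGGGG
GGGGGG
GGGGGG
GGGGGG
GGGGYB
GGGGYB
BGGGBB
After op 4 fill(5,4,B) [42 cells changed]:
BKKBKB
BKKBBB
BBBBBB
BBBBBB
BBBBBB
BBBBBB
BBBBYB
BBBBYB
BBBBBB
After op 5 fill(0,3,Y) [47 cells changed]:
YKKYKY
YKKYYY
YYYYYY
YYYYYY
YYYYYY
YYYYYY
YYYYYY
YYYYYY
YYYYYY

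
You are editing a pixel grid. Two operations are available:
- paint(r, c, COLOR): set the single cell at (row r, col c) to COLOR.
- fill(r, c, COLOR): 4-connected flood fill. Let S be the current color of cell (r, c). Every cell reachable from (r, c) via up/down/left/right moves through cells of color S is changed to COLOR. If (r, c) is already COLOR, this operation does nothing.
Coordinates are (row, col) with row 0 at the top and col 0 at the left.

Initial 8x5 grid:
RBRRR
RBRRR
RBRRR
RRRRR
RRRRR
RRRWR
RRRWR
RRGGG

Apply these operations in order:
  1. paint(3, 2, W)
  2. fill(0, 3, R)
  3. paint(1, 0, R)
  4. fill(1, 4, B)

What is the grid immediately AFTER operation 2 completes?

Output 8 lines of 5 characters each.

After op 1 paint(3,2,W):
RBRRR
RBRRR
RBRRR
RRWRR
RRRRR
RRRWR
RRRWR
RRGGG
After op 2 fill(0,3,R) [0 cells changed]:
RBRRR
RBRRR
RBRRR
RRWRR
RRRRR
RRRWR
RRRWR
RRGGG

Answer: RBRRR
RBRRR
RBRRR
RRWRR
RRRRR
RRRWR
RRRWR
RRGGG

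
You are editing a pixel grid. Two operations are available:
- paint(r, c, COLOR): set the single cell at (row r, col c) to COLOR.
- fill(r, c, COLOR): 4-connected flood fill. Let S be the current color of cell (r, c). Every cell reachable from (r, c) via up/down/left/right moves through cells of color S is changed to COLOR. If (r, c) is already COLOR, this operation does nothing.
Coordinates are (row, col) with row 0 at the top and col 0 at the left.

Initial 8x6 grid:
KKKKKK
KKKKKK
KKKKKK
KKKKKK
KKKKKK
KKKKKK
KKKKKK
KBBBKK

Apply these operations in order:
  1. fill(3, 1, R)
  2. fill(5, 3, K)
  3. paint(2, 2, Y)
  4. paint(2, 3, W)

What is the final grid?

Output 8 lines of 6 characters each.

Answer: KKKKKK
KKKKKK
KKYWKK
KKKKKK
KKKKKK
KKKKKK
KKKKKK
KBBBKK

Derivation:
After op 1 fill(3,1,R) [45 cells changed]:
RRRRRR
RRRRRR
RRRRRR
RRRRRR
RRRRRR
RRRRRR
RRRRRR
RBBBRR
After op 2 fill(5,3,K) [45 cells changed]:
KKKKKK
KKKKKK
KKKKKK
KKKKKK
KKKKKK
KKKKKK
KKKKKK
KBBBKK
After op 3 paint(2,2,Y):
KKKKKK
KKKKKK
KKYKKK
KKKKKK
KKKKKK
KKKKKK
KKKKKK
KBBBKK
After op 4 paint(2,3,W):
KKKKKK
KKKKKK
KKYWKK
KKKKKK
KKKKKK
KKKKKK
KKKKKK
KBBBKK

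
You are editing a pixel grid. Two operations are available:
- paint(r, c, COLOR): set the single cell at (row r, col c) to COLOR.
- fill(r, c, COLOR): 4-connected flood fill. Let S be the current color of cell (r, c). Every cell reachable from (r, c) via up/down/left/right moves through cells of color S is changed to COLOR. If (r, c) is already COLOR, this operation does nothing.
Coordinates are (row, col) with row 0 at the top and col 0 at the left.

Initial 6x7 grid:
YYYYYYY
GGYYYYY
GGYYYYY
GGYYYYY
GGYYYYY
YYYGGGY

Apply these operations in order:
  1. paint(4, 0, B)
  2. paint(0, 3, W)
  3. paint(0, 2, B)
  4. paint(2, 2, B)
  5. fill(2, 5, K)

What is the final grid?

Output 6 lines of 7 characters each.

After op 1 paint(4,0,B):
YYYYYYY
GGYYYYY
GGYYYYY
GGYYYYY
BGYYYYY
YYYGGGY
After op 2 paint(0,3,W):
YYYWYYY
GGYYYYY
GGYYYYY
GGYYYYY
BGYYYYY
YYYGGGY
After op 3 paint(0,2,B):
YYBWYYY
GGYYYYY
GGYYYYY
GGYYYYY
BGYYYYY
YYYGGGY
After op 4 paint(2,2,B):
YYBWYYY
GGYYYYY
GGBYYYY
GGYYYYY
BGYYYYY
YYYGGGY
After op 5 fill(2,5,K) [26 cells changed]:
YYBWKKK
GGKKKKK
GGBKKKK
GGKKKKK
BGKKKKK
KKKGGGK

Answer: YYBWKKK
GGKKKKK
GGBKKKK
GGKKKKK
BGKKKKK
KKKGGGK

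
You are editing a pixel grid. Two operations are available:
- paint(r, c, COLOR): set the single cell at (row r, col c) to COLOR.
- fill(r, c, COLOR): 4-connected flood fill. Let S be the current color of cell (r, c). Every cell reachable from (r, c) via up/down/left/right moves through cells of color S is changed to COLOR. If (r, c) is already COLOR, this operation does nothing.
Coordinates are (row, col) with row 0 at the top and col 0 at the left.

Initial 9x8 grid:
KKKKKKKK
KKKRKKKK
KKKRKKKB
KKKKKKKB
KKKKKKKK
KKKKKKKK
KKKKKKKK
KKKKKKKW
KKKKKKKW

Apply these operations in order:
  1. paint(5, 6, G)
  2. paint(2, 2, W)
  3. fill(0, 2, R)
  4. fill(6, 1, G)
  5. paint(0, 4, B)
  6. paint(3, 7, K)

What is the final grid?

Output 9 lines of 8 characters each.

Answer: GGGGBGGG
GGGGGGGG
GGWGGGGB
GGGGGGGK
GGGGGGGG
GGGGGGGG
GGGGGGGG
GGGGGGGW
GGGGGGGW

Derivation:
After op 1 paint(5,6,G):
KKKKKKKK
KKKRKKKK
KKKRKKKB
KKKKKKKB
KKKKKKKK
KKKKKKGK
KKKKKKKK
KKKKKKKW
KKKKKKKW
After op 2 paint(2,2,W):
KKKKKKKK
KKKRKKKK
KKWRKKKB
KKKKKKKB
KKKKKKKK
KKKKKKGK
KKKKKKKK
KKKKKKKW
KKKKKKKW
After op 3 fill(0,2,R) [64 cells changed]:
RRRRRRRR
RRRRRRRR
RRWRRRRB
RRRRRRRB
RRRRRRRR
RRRRRRGR
RRRRRRRR
RRRRRRRW
RRRRRRRW
After op 4 fill(6,1,G) [66 cells changed]:
GGGGGGGG
GGGGGGGG
GGWGGGGB
GGGGGGGB
GGGGGGGG
GGGGGGGG
GGGGGGGG
GGGGGGGW
GGGGGGGW
After op 5 paint(0,4,B):
GGGGBGGG
GGGGGGGG
GGWGGGGB
GGGGGGGB
GGGGGGGG
GGGGGGGG
GGGGGGGG
GGGGGGGW
GGGGGGGW
After op 6 paint(3,7,K):
GGGGBGGG
GGGGGGGG
GGWGGGGB
GGGGGGGK
GGGGGGGG
GGGGGGGG
GGGGGGGG
GGGGGGGW
GGGGGGGW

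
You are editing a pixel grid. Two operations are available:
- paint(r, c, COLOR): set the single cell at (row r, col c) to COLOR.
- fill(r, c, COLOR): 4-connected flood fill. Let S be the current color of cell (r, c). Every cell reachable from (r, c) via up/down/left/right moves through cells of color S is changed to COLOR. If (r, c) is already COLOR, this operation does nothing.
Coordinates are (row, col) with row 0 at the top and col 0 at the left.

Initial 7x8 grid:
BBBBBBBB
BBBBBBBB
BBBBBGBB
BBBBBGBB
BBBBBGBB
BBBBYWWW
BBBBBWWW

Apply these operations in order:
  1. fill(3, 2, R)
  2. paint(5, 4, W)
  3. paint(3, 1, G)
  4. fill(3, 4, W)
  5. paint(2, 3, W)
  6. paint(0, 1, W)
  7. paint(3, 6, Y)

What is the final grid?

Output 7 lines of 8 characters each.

After op 1 fill(3,2,R) [46 cells changed]:
RRRRRRRR
RRRRRRRR
RRRRRGRR
RRRRRGRR
RRRRRGRR
RRRRYWWW
RRRRRWWW
After op 2 paint(5,4,W):
RRRRRRRR
RRRRRRRR
RRRRRGRR
RRRRRGRR
RRRRRGRR
RRRRWWWW
RRRRRWWW
After op 3 paint(3,1,G):
RRRRRRRR
RRRRRRRR
RRRRRGRR
RGRRRGRR
RRRRRGRR
RRRRWWWW
RRRRRWWW
After op 4 fill(3,4,W) [45 cells changed]:
WWWWWWWW
WWWWWWWW
WWWWWGWW
WGWWWGWW
WWWWWGWW
WWWWWWWW
WWWWWWWW
After op 5 paint(2,3,W):
WWWWWWWW
WWWWWWWW
WWWWWGWW
WGWWWGWW
WWWWWGWW
WWWWWWWW
WWWWWWWW
After op 6 paint(0,1,W):
WWWWWWWW
WWWWWWWW
WWWWWGWW
WGWWWGWW
WWWWWGWW
WWWWWWWW
WWWWWWWW
After op 7 paint(3,6,Y):
WWWWWWWW
WWWWWWWW
WWWWWGWW
WGWWWGYW
WWWWWGWW
WWWWWWWW
WWWWWWWW

Answer: WWWWWWWW
WWWWWWWW
WWWWWGWW
WGWWWGYW
WWWWWGWW
WWWWWWWW
WWWWWWWW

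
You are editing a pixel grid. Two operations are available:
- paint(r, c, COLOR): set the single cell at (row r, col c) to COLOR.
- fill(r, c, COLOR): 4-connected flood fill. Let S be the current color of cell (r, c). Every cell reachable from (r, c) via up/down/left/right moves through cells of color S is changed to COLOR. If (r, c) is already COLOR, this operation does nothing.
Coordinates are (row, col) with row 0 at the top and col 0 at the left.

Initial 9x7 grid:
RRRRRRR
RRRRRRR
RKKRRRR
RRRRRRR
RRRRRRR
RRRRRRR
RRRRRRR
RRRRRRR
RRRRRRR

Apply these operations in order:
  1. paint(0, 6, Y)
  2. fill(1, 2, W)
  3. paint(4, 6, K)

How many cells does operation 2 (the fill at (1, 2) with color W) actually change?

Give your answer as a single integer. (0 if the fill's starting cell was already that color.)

Answer: 60

Derivation:
After op 1 paint(0,6,Y):
RRRRRRY
RRRRRRR
RKKRRRR
RRRRRRR
RRRRRRR
RRRRRRR
RRRRRRR
RRRRRRR
RRRRRRR
After op 2 fill(1,2,W) [60 cells changed]:
WWWWWWY
WWWWWWW
WKKWWWW
WWWWWWW
WWWWWWW
WWWWWWW
WWWWWWW
WWWWWWW
WWWWWWW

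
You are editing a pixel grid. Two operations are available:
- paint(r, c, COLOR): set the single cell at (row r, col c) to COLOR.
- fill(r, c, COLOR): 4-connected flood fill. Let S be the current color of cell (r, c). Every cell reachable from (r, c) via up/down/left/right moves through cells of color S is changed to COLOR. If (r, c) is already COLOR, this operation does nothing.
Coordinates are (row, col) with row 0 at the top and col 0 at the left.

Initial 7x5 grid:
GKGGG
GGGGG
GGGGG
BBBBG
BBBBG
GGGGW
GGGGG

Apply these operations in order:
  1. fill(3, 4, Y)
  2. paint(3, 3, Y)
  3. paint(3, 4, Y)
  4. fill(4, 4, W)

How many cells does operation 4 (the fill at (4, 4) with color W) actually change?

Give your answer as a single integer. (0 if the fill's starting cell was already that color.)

After op 1 fill(3,4,Y) [16 cells changed]:
YKYYY
YYYYY
YYYYY
BBBBY
BBBBY
GGGGW
GGGGG
After op 2 paint(3,3,Y):
YKYYY
YYYYY
YYYYY
BBBYY
BBBBY
GGGGW
GGGGG
After op 3 paint(3,4,Y):
YKYYY
YYYYY
YYYYY
BBBYY
BBBBY
GGGGW
GGGGG
After op 4 fill(4,4,W) [17 cells changed]:
WKWWW
WWWWW
WWWWW
BBBWW
BBBBW
GGGGW
GGGGG

Answer: 17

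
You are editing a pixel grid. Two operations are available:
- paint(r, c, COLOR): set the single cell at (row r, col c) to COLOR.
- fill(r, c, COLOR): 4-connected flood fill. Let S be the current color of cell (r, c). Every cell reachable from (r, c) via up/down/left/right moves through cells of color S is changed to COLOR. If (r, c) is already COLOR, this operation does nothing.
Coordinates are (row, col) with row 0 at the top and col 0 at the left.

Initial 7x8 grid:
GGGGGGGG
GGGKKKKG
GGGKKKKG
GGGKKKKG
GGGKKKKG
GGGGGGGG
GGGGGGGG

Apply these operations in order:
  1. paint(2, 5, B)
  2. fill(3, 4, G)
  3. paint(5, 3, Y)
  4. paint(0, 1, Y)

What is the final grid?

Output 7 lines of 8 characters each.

After op 1 paint(2,5,B):
GGGGGGGG
GGGKKKKG
GGGKKBKG
GGGKKKKG
GGGKKKKG
GGGGGGGG
GGGGGGGG
After op 2 fill(3,4,G) [15 cells changed]:
GGGGGGGG
GGGGGGGG
GGGGGBGG
GGGGGGGG
GGGGGGGG
GGGGGGGG
GGGGGGGG
After op 3 paint(5,3,Y):
GGGGGGGG
GGGGGGGG
GGGGGBGG
GGGGGGGG
GGGGGGGG
GGGYGGGG
GGGGGGGG
After op 4 paint(0,1,Y):
GYGGGGGG
GGGGGGGG
GGGGGBGG
GGGGGGGG
GGGGGGGG
GGGYGGGG
GGGGGGGG

Answer: GYGGGGGG
GGGGGGGG
GGGGGBGG
GGGGGGGG
GGGGGGGG
GGGYGGGG
GGGGGGGG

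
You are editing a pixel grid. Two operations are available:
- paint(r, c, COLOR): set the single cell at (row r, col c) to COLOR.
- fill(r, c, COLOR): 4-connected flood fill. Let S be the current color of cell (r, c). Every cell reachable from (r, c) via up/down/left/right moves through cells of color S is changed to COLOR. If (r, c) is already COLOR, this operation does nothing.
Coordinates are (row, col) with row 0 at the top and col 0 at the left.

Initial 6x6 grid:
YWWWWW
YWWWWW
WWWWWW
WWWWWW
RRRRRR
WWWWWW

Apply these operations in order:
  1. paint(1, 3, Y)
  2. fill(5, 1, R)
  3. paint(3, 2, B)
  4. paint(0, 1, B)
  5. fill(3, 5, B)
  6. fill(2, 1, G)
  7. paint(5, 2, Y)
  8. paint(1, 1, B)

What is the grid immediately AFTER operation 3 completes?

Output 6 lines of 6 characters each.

After op 1 paint(1,3,Y):
YWWWWW
YWWYWW
WWWWWW
WWWWWW
RRRRRR
WWWWWW
After op 2 fill(5,1,R) [6 cells changed]:
YWWWWW
YWWYWW
WWWWWW
WWWWWW
RRRRRR
RRRRRR
After op 3 paint(3,2,B):
YWWWWW
YWWYWW
WWWWWW
WWBWWW
RRRRRR
RRRRRR

Answer: YWWWWW
YWWYWW
WWWWWW
WWBWWW
RRRRRR
RRRRRR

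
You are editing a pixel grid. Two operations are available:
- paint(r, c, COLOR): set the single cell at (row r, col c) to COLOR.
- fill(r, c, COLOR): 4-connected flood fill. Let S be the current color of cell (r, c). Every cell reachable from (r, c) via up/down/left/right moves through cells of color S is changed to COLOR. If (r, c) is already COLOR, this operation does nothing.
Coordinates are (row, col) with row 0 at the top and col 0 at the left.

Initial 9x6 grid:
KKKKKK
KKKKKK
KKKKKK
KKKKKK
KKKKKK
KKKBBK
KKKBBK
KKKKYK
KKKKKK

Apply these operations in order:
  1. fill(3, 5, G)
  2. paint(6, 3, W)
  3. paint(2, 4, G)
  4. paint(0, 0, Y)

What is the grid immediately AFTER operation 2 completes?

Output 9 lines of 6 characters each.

After op 1 fill(3,5,G) [49 cells changed]:
GGGGGG
GGGGGG
GGGGGG
GGGGGG
GGGGGG
GGGBBG
GGGBBG
GGGGYG
GGGGGG
After op 2 paint(6,3,W):
GGGGGG
GGGGGG
GGGGGG
GGGGGG
GGGGGG
GGGBBG
GGGWBG
GGGGYG
GGGGGG

Answer: GGGGGG
GGGGGG
GGGGGG
GGGGGG
GGGGGG
GGGBBG
GGGWBG
GGGGYG
GGGGGG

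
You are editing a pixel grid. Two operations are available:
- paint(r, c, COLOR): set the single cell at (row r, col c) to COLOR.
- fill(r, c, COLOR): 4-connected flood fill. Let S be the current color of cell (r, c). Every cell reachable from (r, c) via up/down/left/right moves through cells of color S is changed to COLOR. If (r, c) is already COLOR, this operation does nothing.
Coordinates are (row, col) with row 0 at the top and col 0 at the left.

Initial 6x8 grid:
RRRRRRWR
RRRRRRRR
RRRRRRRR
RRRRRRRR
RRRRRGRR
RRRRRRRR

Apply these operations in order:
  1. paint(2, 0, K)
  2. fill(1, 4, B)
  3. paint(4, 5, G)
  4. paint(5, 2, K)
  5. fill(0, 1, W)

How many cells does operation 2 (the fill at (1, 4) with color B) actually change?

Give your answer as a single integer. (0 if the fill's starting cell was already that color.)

After op 1 paint(2,0,K):
RRRRRRWR
RRRRRRRR
KRRRRRRR
RRRRRRRR
RRRRRGRR
RRRRRRRR
After op 2 fill(1,4,B) [45 cells changed]:
BBBBBBWB
BBBBBBBB
KBBBBBBB
BBBBBBBB
BBBBBGBB
BBBBBBBB

Answer: 45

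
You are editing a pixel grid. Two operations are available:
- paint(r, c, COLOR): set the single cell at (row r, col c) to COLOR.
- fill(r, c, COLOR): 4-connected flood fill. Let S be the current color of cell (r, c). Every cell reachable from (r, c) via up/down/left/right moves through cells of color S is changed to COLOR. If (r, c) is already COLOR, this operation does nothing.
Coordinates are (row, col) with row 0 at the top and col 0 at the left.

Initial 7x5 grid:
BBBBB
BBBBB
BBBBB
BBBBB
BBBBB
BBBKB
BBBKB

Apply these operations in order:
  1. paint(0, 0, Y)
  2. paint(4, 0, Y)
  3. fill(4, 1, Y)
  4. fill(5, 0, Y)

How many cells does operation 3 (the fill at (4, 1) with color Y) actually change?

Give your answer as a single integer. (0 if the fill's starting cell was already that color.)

After op 1 paint(0,0,Y):
YBBBB
BBBBB
BBBBB
BBBBB
BBBBB
BBBKB
BBBKB
After op 2 paint(4,0,Y):
YBBBB
BBBBB
BBBBB
BBBBB
YBBBB
BBBKB
BBBKB
After op 3 fill(4,1,Y) [31 cells changed]:
YYYYY
YYYYY
YYYYY
YYYYY
YYYYY
YYYKY
YYYKY

Answer: 31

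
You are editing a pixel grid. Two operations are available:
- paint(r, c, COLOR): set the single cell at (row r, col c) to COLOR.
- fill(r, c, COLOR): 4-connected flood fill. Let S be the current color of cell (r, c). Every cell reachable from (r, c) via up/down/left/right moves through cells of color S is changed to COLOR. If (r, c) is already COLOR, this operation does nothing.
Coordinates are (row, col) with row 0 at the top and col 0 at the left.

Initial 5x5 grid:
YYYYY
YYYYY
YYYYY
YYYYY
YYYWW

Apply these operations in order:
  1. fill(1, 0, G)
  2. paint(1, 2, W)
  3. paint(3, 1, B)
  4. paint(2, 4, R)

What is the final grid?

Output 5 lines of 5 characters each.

After op 1 fill(1,0,G) [23 cells changed]:
GGGGG
GGGGG
GGGGG
GGGGG
GGGWW
After op 2 paint(1,2,W):
GGGGG
GGWGG
GGGGG
GGGGG
GGGWW
After op 3 paint(3,1,B):
GGGGG
GGWGG
GGGGG
GBGGG
GGGWW
After op 4 paint(2,4,R):
GGGGG
GGWGG
GGGGR
GBGGG
GGGWW

Answer: GGGGG
GGWGG
GGGGR
GBGGG
GGGWW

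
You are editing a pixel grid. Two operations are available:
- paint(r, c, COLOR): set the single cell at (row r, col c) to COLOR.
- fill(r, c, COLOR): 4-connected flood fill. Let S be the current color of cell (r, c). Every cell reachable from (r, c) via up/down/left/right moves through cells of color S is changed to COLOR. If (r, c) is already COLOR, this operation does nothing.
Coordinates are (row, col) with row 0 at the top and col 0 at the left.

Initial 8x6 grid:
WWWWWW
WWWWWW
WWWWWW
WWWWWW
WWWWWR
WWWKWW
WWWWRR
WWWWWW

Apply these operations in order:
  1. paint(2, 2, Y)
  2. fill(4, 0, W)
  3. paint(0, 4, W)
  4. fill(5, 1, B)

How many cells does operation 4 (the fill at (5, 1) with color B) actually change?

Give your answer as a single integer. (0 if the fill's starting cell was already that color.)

After op 1 paint(2,2,Y):
WWWWWW
WWWWWW
WWYWWW
WWWWWW
WWWWWR
WWWKWW
WWWWRR
WWWWWW
After op 2 fill(4,0,W) [0 cells changed]:
WWWWWW
WWWWWW
WWYWWW
WWWWWW
WWWWWR
WWWKWW
WWWWRR
WWWWWW
After op 3 paint(0,4,W):
WWWWWW
WWWWWW
WWYWWW
WWWWWW
WWWWWR
WWWKWW
WWWWRR
WWWWWW
After op 4 fill(5,1,B) [43 cells changed]:
BBBBBB
BBBBBB
BBYBBB
BBBBBB
BBBBBR
BBBKBB
BBBBRR
BBBBBB

Answer: 43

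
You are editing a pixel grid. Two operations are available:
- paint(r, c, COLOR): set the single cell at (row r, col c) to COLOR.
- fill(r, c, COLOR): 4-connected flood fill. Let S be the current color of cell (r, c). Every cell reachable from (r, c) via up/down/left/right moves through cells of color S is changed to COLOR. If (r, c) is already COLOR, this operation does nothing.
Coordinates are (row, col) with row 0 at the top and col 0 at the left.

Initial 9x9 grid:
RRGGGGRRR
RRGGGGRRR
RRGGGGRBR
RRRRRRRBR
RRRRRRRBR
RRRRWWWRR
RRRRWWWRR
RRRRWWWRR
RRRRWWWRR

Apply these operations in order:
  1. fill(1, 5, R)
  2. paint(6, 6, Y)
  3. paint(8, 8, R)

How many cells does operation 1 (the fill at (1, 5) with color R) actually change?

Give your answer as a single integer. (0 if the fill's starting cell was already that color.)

Answer: 12

Derivation:
After op 1 fill(1,5,R) [12 cells changed]:
RRRRRRRRR
RRRRRRRRR
RRRRRRRBR
RRRRRRRBR
RRRRRRRBR
RRRRWWWRR
RRRRWWWRR
RRRRWWWRR
RRRRWWWRR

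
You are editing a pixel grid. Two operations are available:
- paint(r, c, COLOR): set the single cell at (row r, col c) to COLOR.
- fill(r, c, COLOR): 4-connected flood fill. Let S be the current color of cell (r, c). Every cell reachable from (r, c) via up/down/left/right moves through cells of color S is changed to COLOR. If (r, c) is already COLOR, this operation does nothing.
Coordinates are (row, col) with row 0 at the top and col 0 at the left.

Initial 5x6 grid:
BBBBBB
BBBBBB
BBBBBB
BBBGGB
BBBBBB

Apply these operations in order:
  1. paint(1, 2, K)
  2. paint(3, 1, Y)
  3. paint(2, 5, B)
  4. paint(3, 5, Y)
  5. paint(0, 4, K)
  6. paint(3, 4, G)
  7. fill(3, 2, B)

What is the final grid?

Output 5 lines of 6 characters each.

After op 1 paint(1,2,K):
BBBBBB
BBKBBB
BBBBBB
BBBGGB
BBBBBB
After op 2 paint(3,1,Y):
BBBBBB
BBKBBB
BBBBBB
BYBGGB
BBBBBB
After op 3 paint(2,5,B):
BBBBBB
BBKBBB
BBBBBB
BYBGGB
BBBBBB
After op 4 paint(3,5,Y):
BBBBBB
BBKBBB
BBBBBB
BYBGGY
BBBBBB
After op 5 paint(0,4,K):
BBBBKB
BBKBBB
BBBBBB
BYBGGY
BBBBBB
After op 6 paint(3,4,G):
BBBBKB
BBKBBB
BBBBBB
BYBGGY
BBBBBB
After op 7 fill(3,2,B) [0 cells changed]:
BBBBKB
BBKBBB
BBBBBB
BYBGGY
BBBBBB

Answer: BBBBKB
BBKBBB
BBBBBB
BYBGGY
BBBBBB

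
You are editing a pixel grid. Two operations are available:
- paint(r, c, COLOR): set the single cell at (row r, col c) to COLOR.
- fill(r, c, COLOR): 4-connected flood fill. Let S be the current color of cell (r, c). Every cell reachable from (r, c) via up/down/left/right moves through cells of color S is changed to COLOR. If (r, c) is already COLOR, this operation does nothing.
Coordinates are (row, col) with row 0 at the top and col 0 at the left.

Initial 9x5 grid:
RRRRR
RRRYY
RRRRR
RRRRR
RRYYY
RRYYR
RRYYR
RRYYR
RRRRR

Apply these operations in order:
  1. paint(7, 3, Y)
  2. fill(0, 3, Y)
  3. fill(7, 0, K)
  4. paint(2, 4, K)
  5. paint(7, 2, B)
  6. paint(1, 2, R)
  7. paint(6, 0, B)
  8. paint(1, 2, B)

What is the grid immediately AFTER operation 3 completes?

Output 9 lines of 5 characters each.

Answer: KKKKK
KKKKK
KKKKK
KKKKK
KKKKK
KKKKK
KKKKK
KKKKK
KKKKK

Derivation:
After op 1 paint(7,3,Y):
RRRRR
RRRYY
RRRRR
RRRRR
RRYYY
RRYYR
RRYYR
RRYYR
RRRRR
After op 2 fill(0,3,Y) [34 cells changed]:
YYYYY
YYYYY
YYYYY
YYYYY
YYYYY
YYYYY
YYYYY
YYYYY
YYYYY
After op 3 fill(7,0,K) [45 cells changed]:
KKKKK
KKKKK
KKKKK
KKKKK
KKKKK
KKKKK
KKKKK
KKKKK
KKKKK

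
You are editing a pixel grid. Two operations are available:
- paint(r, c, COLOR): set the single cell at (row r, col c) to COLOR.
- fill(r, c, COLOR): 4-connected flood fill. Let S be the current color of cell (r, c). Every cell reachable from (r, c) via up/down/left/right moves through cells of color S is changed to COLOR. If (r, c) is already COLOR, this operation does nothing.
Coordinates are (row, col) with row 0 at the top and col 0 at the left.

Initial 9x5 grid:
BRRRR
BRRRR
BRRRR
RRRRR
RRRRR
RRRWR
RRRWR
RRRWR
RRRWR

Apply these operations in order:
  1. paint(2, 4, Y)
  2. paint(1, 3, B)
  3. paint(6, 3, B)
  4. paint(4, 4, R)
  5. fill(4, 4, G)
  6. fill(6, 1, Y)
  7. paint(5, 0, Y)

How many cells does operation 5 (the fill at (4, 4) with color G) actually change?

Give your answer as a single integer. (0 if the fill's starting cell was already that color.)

After op 1 paint(2,4,Y):
BRRRR
BRRRR
BRRRY
RRRRR
RRRRR
RRRWR
RRRWR
RRRWR
RRRWR
After op 2 paint(1,3,B):
BRRRR
BRRBR
BRRRY
RRRRR
RRRRR
RRRWR
RRRWR
RRRWR
RRRWR
After op 3 paint(6,3,B):
BRRRR
BRRBR
BRRRY
RRRRR
RRRRR
RRRWR
RRRBR
RRRWR
RRRWR
After op 4 paint(4,4,R):
BRRRR
BRRBR
BRRRY
RRRRR
RRRRR
RRRWR
RRRBR
RRRWR
RRRWR
After op 5 fill(4,4,G) [36 cells changed]:
BGGGG
BGGBG
BGGGY
GGGGG
GGGGG
GGGWG
GGGBG
GGGWG
GGGWG

Answer: 36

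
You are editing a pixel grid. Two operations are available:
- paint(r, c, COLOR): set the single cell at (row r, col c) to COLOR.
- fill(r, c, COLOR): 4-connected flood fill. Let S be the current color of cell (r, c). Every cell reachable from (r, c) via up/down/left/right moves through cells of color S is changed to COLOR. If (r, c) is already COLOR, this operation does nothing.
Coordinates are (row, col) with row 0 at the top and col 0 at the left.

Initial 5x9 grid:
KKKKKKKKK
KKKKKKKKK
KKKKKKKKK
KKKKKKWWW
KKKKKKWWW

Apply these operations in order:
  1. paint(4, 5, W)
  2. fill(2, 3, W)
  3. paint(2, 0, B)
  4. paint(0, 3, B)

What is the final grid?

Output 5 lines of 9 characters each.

After op 1 paint(4,5,W):
KKKKKKKKK
KKKKKKKKK
KKKKKKKKK
KKKKKKWWW
KKKKKWWWW
After op 2 fill(2,3,W) [38 cells changed]:
WWWWWWWWW
WWWWWWWWW
WWWWWWWWW
WWWWWWWWW
WWWWWWWWW
After op 3 paint(2,0,B):
WWWWWWWWW
WWWWWWWWW
BWWWWWWWW
WWWWWWWWW
WWWWWWWWW
After op 4 paint(0,3,B):
WWWBWWWWW
WWWWWWWWW
BWWWWWWWW
WWWWWWWWW
WWWWWWWWW

Answer: WWWBWWWWW
WWWWWWWWW
BWWWWWWWW
WWWWWWWWW
WWWWWWWWW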